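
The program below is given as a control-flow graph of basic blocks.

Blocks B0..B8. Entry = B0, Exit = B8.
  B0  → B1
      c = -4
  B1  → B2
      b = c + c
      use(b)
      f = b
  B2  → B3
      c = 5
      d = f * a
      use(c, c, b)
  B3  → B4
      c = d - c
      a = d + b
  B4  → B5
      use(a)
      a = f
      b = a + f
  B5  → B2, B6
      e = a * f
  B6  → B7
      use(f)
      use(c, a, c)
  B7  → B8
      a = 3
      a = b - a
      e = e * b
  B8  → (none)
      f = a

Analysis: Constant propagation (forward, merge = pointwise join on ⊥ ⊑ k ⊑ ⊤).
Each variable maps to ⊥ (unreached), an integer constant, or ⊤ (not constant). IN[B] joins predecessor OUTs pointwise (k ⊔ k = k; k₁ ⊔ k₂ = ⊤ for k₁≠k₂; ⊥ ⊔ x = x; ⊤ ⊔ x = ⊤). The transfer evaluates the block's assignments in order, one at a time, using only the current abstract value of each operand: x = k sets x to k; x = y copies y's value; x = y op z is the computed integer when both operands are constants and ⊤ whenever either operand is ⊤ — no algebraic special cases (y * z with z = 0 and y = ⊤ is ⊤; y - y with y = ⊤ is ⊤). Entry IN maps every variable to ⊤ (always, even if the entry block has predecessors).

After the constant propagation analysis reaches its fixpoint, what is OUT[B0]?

Answer: {a: ⊤, b: ⊤, c: -4, d: ⊤, e: ⊤, f: ⊤}

Trace:
Converged values:
  B0: | IN=(all ⊤) | OUT={c:-4; rest ⊤}
  B1: | IN={c:-4; rest ⊤} | OUT={b:-8, c:-4, f:-8; rest ⊤}
  B2: | IN={f:-8; rest ⊤} | OUT={c:5, f:-8; rest ⊤}
  B3: | IN={c:5, f:-8; rest ⊤} | OUT={f:-8; rest ⊤}
  B4: | IN={f:-8; rest ⊤} | OUT={a:-8, b:-16, f:-8; rest ⊤}
  B5: | IN={a:-8, b:-16, f:-8; rest ⊤} | OUT={a:-8, b:-16, e:64, f:-8; rest ⊤}
  B6: | IN={a:-8, b:-16, e:64, f:-8; rest ⊤} | OUT={a:-8, b:-16, e:64, f:-8; rest ⊤}
  B7: | IN={a:-8, b:-16, e:64, f:-8; rest ⊤} | OUT={a:-19, b:-16, e:-1024, f:-8; rest ⊤}
  B8: | IN={a:-19, b:-16, e:-1024, f:-8; rest ⊤} | OUT={a:-19, b:-16, e:-1024, f:-19; rest ⊤}

B0 is the boundary node: IN[B0] = {a: ⊤, b: ⊤, c: ⊤, d: ⊤, e: ⊤, f: ⊤}
Applying B0's transfer function to that IN value gives OUT[B0] (row B0 above).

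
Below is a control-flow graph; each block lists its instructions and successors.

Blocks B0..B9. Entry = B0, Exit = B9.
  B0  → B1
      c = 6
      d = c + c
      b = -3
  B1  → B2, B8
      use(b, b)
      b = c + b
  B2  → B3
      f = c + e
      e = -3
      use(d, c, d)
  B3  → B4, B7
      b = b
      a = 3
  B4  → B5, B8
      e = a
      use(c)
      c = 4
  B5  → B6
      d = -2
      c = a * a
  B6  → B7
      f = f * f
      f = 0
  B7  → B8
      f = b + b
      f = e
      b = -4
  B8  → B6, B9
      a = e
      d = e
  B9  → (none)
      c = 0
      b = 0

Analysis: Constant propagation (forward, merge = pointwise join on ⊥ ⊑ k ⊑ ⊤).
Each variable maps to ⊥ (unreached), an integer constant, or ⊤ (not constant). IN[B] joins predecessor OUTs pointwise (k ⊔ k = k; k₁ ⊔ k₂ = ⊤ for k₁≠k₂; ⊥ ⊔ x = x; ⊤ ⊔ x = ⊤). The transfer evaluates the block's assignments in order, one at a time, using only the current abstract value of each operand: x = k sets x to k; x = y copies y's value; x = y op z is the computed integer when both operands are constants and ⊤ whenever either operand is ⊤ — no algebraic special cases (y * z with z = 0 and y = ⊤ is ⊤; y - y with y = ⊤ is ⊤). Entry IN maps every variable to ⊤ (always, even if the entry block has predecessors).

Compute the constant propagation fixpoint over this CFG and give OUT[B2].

Per-block solution:
  B0:  IN=(all ⊤)  OUT={b:-3, c:6, d:12; rest ⊤}
  B1:  IN={b:-3, c:6, d:12; rest ⊤}  OUT={b:3, c:6, d:12; rest ⊤}
  B2:  IN={b:3, c:6, d:12; rest ⊤}  OUT={b:3, c:6, d:12, e:-3; rest ⊤}
  B3:  IN={b:3, c:6, d:12, e:-3; rest ⊤}  OUT={a:3, b:3, c:6, d:12, e:-3; rest ⊤}
  B4:  IN={a:3, b:3, c:6, d:12, e:-3; rest ⊤}  OUT={a:3, b:3, c:4, d:12, e:3; rest ⊤}
  B5:  IN={a:3, b:3, c:4, d:12, e:3; rest ⊤}  OUT={a:3, b:3, c:9, d:-2, e:3; rest ⊤}
  B6:  IN=(all ⊤)  OUT={f:0; rest ⊤}
  B7:  IN=(all ⊤)  OUT={b:-4; rest ⊤}
  B8:  IN=(all ⊤)  OUT=(all ⊤)
  B9:  IN=(all ⊤)  OUT={b:0, c:0; rest ⊤}

Merge at B2: IN[B2] = OUT[B1] = {a: ⊤, b: 3, c: 6, d: 12, e: ⊤, f: ⊤}
Applying B2's transfer function to that IN value gives OUT[B2] (row B2 above).

Answer: {a: ⊤, b: 3, c: 6, d: 12, e: -3, f: ⊤}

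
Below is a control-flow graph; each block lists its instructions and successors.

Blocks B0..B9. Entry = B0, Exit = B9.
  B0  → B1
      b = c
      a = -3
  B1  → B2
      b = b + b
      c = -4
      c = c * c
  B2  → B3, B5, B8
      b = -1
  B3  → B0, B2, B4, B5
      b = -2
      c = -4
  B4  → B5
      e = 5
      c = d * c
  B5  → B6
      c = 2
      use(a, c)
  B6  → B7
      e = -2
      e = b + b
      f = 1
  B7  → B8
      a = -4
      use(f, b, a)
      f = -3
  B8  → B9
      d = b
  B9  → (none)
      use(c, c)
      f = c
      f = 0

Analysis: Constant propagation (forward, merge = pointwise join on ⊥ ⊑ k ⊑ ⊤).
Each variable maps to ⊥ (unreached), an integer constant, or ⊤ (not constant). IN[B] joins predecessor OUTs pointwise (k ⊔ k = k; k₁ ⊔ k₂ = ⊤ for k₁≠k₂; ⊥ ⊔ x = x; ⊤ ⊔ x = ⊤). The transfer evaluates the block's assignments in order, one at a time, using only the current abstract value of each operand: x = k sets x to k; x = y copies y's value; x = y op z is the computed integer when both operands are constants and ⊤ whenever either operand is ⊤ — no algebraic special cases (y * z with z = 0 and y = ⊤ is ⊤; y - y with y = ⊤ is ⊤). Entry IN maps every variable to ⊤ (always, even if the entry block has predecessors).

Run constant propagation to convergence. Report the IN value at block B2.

Per-block solution:
  B0:  IN=(all ⊤)  OUT={a:-3; rest ⊤}
  B1:  IN={a:-3; rest ⊤}  OUT={a:-3, c:16; rest ⊤}
  B2:  IN={a:-3; rest ⊤}  OUT={a:-3, b:-1; rest ⊤}
  B3:  IN={a:-3, b:-1; rest ⊤}  OUT={a:-3, b:-2, c:-4; rest ⊤}
  B4:  IN={a:-3, b:-2, c:-4; rest ⊤}  OUT={a:-3, b:-2, e:5; rest ⊤}
  B5:  IN={a:-3; rest ⊤}  OUT={a:-3, c:2; rest ⊤}
  B6:  IN={a:-3, c:2; rest ⊤}  OUT={a:-3, c:2, f:1; rest ⊤}
  B7:  IN={a:-3, c:2, f:1; rest ⊤}  OUT={a:-4, c:2, f:-3; rest ⊤}
  B8:  IN=(all ⊤)  OUT=(all ⊤)
  B9:  IN=(all ⊤)  OUT={f:0; rest ⊤}

Merge at B2: IN[B2] = OUT[B1] ⊔ OUT[B3] = {a: -3, b: ⊤, c: ⊤, d: ⊤, e: ⊤, f: ⊤}

Answer: {a: -3, b: ⊤, c: ⊤, d: ⊤, e: ⊤, f: ⊤}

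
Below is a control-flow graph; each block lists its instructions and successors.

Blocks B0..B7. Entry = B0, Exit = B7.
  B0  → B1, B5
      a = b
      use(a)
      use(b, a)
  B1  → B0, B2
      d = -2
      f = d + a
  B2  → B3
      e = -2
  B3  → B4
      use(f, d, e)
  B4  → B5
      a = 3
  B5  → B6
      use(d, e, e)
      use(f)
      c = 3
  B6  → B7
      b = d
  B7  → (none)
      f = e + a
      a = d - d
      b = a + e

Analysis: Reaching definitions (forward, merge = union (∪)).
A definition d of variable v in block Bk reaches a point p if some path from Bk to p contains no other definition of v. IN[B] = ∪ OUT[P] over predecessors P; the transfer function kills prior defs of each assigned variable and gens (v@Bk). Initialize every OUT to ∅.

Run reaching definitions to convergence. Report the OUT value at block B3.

Answer: {a@B0, d@B1, e@B2, f@B1}

Derivation:
Converged values:
  B0:   IN={a@B0, d@B1, f@B1}   OUT={a@B0, d@B1, f@B1}
  B1:   IN={a@B0, d@B1, f@B1}   OUT={a@B0, d@B1, f@B1}
  B2:   IN={a@B0, d@B1, f@B1}   OUT={a@B0, d@B1, e@B2, f@B1}
  B3:   IN={a@B0, d@B1, e@B2, f@B1}   OUT={a@B0, d@B1, e@B2, f@B1}
  B4:   IN={a@B0, d@B1, e@B2, f@B1}   OUT={a@B4, d@B1, e@B2, f@B1}
  B5:   IN={a@B0, a@B4, d@B1, e@B2, f@B1}   OUT={a@B0, a@B4, c@B5, d@B1, e@B2, f@B1}
  B6:   IN={a@B0, a@B4, c@B5, d@B1, e@B2, f@B1}   OUT={a@B0, a@B4, b@B6, c@B5, d@B1, e@B2, f@B1}
  B7:   IN={a@B0, a@B4, b@B6, c@B5, d@B1, e@B2, f@B1}   OUT={a@B7, b@B7, c@B5, d@B1, e@B2, f@B7}

Merge at B3: IN[B3] = OUT[B2] = {a@B0, d@B1, e@B2, f@B1}
Applying B3's transfer function to that IN value gives OUT[B3] (row B3 above).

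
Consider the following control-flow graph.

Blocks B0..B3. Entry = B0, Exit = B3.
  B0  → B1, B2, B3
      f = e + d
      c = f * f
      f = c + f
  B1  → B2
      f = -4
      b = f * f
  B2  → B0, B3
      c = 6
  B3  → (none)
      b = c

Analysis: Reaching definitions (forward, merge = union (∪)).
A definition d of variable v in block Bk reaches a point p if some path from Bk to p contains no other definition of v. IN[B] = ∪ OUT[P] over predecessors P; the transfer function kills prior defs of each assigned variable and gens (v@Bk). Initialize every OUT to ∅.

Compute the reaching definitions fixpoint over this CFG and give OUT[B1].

Answer: {b@B1, c@B0, f@B1}

Working:
Per-block solution:
  B0: | IN={b@B1, c@B2, f@B0, f@B1} | OUT={b@B1, c@B0, f@B0}
  B1: | IN={b@B1, c@B0, f@B0} | OUT={b@B1, c@B0, f@B1}
  B2: | IN={b@B1, c@B0, f@B0, f@B1} | OUT={b@B1, c@B2, f@B0, f@B1}
  B3: | IN={b@B1, c@B0, c@B2, f@B0, f@B1} | OUT={b@B3, c@B0, c@B2, f@B0, f@B1}

Merge at B1: IN[B1] = OUT[B0] = {b@B1, c@B0, f@B0}
Applying B1's transfer function to that IN value gives OUT[B1] (row B1 above).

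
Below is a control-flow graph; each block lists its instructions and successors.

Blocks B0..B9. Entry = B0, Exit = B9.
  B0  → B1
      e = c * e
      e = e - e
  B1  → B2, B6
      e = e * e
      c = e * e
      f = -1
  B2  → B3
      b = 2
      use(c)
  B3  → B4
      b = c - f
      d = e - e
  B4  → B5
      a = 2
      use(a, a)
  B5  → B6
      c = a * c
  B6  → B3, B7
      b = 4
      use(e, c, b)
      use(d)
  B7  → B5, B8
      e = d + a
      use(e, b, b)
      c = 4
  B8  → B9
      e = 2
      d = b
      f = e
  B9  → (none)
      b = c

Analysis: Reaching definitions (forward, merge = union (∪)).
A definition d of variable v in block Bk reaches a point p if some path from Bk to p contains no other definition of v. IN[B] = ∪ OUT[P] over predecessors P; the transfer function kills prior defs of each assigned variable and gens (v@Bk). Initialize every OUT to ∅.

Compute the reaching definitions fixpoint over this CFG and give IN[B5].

Converged values:
  B0: | IN={} | OUT={e@B0}
  B1: | IN={e@B0} | OUT={c@B1, e@B1, f@B1}
  B2: | IN={c@B1, e@B1, f@B1} | OUT={b@B2, c@B1, e@B1, f@B1}
  B3: | IN={a@B4, b@B2, b@B6, c@B1, c@B5, d@B3, e@B1, e@B7, f@B1} | OUT={a@B4, b@B3, c@B1, c@B5, d@B3, e@B1, e@B7, f@B1}
  B4: | IN={a@B4, b@B3, c@B1, c@B5, d@B3, e@B1, e@B7, f@B1} | OUT={a@B4, b@B3, c@B1, c@B5, d@B3, e@B1, e@B7, f@B1}
  B5: | IN={a@B4, b@B3, b@B6, c@B1, c@B5, c@B7, d@B3, e@B1, e@B7, f@B1} | OUT={a@B4, b@B3, b@B6, c@B5, d@B3, e@B1, e@B7, f@B1}
  B6: | IN={a@B4, b@B3, b@B6, c@B1, c@B5, d@B3, e@B1, e@B7, f@B1} | OUT={a@B4, b@B6, c@B1, c@B5, d@B3, e@B1, e@B7, f@B1}
  B7: | IN={a@B4, b@B6, c@B1, c@B5, d@B3, e@B1, e@B7, f@B1} | OUT={a@B4, b@B6, c@B7, d@B3, e@B7, f@B1}
  B8: | IN={a@B4, b@B6, c@B7, d@B3, e@B7, f@B1} | OUT={a@B4, b@B6, c@B7, d@B8, e@B8, f@B8}
  B9: | IN={a@B4, b@B6, c@B7, d@B8, e@B8, f@B8} | OUT={a@B4, b@B9, c@B7, d@B8, e@B8, f@B8}

Merge at B5: IN[B5] = OUT[B4] ⊔ OUT[B7] = {a@B4, b@B3, b@B6, c@B1, c@B5, c@B7, d@B3, e@B1, e@B7, f@B1}

Answer: {a@B4, b@B3, b@B6, c@B1, c@B5, c@B7, d@B3, e@B1, e@B7, f@B1}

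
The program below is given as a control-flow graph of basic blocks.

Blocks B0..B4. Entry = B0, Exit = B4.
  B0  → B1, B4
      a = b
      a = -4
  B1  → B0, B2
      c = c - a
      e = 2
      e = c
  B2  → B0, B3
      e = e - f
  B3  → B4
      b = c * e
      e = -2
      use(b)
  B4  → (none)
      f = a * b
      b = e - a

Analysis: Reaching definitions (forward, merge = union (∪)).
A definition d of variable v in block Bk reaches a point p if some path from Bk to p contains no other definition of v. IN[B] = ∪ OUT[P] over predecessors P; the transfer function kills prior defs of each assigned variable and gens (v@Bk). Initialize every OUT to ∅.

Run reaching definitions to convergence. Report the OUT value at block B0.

Answer: {a@B0, c@B1, e@B1, e@B2}

Trace:
Converged values:
  B0: | IN={a@B0, c@B1, e@B1, e@B2} | OUT={a@B0, c@B1, e@B1, e@B2}
  B1: | IN={a@B0, c@B1, e@B1, e@B2} | OUT={a@B0, c@B1, e@B1}
  B2: | IN={a@B0, c@B1, e@B1} | OUT={a@B0, c@B1, e@B2}
  B3: | IN={a@B0, c@B1, e@B2} | OUT={a@B0, b@B3, c@B1, e@B3}
  B4: | IN={a@B0, b@B3, c@B1, e@B1, e@B2, e@B3} | OUT={a@B0, b@B4, c@B1, e@B1, e@B2, e@B3, f@B4}

Merge at B0 (entry node, so the boundary value {} is joined with the incoming edge(s)): IN[B0] = {} ⊔ OUT[B1] ⊔ OUT[B2] = {a@B0, c@B1, e@B1, e@B2}
Applying B0's transfer function to that IN value gives OUT[B0] (row B0 above).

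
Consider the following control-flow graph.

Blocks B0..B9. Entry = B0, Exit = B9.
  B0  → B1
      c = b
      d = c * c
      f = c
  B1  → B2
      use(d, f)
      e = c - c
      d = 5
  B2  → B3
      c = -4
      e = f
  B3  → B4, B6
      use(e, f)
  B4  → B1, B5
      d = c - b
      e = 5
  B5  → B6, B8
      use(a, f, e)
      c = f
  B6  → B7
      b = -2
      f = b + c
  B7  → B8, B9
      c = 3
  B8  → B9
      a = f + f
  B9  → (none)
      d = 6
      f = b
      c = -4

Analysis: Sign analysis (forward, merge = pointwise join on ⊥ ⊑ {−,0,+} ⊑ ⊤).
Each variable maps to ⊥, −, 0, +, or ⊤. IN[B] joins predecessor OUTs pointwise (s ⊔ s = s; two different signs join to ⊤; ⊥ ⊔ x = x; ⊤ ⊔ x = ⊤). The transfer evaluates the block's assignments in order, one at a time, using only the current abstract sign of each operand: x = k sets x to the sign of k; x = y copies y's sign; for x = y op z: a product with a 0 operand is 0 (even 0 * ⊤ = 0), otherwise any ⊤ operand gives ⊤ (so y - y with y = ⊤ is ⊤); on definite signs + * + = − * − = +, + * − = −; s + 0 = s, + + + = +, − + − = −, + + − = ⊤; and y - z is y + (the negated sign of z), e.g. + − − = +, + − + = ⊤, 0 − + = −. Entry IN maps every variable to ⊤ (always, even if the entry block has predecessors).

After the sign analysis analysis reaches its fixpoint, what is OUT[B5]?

Converged values:
  B0:   IN=(all ⊤)   OUT=(all ⊤)
  B1:   IN=(all ⊤)   OUT={d:+; rest ⊤}
  B2:   IN={d:+; rest ⊤}   OUT={c:-, d:+; rest ⊤}
  B3:   IN={c:-, d:+; rest ⊤}   OUT={c:-, d:+; rest ⊤}
  B4:   IN={c:-, d:+; rest ⊤}   OUT={c:-, e:+; rest ⊤}
  B5:   IN={c:-, e:+; rest ⊤}   OUT={e:+; rest ⊤}
  B6:   IN=(all ⊤)   OUT={b:-; rest ⊤}
  B7:   IN={b:-; rest ⊤}   OUT={b:-, c:+; rest ⊤}
  B8:   IN=(all ⊤)   OUT=(all ⊤)
  B9:   IN=(all ⊤)   OUT={c:-, d:+; rest ⊤}

Merge at B5: IN[B5] = OUT[B4] = {a: ⊤, b: ⊤, c: -, d: ⊤, e: +, f: ⊤}
Applying B5's transfer function to that IN value gives OUT[B5] (row B5 above).

Answer: {a: ⊤, b: ⊤, c: ⊤, d: ⊤, e: +, f: ⊤}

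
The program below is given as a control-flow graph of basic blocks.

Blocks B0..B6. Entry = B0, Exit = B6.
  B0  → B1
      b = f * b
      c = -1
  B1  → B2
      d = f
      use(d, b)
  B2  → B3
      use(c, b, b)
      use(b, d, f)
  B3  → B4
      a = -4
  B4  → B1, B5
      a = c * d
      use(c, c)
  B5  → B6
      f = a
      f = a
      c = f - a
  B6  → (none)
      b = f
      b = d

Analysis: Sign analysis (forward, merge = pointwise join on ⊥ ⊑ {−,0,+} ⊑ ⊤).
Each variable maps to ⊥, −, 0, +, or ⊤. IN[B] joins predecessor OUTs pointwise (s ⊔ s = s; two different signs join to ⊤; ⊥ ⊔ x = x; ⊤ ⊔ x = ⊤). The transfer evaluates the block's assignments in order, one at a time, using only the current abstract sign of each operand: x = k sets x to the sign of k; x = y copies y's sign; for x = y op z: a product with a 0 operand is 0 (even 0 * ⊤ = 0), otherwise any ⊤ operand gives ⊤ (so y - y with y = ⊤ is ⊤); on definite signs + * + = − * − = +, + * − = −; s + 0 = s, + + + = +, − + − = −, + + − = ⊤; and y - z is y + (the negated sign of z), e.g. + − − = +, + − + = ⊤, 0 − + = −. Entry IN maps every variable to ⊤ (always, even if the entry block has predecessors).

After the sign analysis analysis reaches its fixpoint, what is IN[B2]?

Answer: {a: ⊤, b: ⊤, c: -, d: ⊤, e: ⊤, f: ⊤}

Derivation:
Per-block solution:
  B0:   IN=(all ⊤)   OUT={c:-; rest ⊤}
  B1:   IN={c:-; rest ⊤}   OUT={c:-; rest ⊤}
  B2:   IN={c:-; rest ⊤}   OUT={c:-; rest ⊤}
  B3:   IN={c:-; rest ⊤}   OUT={a:-, c:-; rest ⊤}
  B4:   IN={a:-, c:-; rest ⊤}   OUT={c:-; rest ⊤}
  B5:   IN={c:-; rest ⊤}   OUT=(all ⊤)
  B6:   IN=(all ⊤)   OUT=(all ⊤)

Merge at B2: IN[B2] = OUT[B1] = {a: ⊤, b: ⊤, c: -, d: ⊤, e: ⊤, f: ⊤}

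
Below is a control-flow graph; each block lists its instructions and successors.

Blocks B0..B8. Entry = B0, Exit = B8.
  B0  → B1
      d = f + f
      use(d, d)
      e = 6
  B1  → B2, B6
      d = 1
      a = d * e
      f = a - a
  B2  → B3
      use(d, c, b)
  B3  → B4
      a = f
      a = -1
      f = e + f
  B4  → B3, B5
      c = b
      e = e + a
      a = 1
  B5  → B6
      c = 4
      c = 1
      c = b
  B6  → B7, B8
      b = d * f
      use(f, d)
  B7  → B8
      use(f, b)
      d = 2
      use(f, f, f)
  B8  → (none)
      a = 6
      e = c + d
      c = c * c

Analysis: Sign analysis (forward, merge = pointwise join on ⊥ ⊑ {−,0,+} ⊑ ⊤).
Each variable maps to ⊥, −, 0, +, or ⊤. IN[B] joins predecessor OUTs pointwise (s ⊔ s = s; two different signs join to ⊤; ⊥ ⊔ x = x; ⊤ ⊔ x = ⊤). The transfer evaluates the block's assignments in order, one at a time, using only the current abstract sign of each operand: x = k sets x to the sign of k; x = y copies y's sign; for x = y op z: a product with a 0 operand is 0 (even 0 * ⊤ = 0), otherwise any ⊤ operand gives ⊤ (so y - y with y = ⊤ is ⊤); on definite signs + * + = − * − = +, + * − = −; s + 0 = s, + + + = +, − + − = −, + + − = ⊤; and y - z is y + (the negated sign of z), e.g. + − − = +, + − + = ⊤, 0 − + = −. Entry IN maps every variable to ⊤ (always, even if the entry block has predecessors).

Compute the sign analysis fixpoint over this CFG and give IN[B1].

Fixpoint table:
  B0:   IN=(all ⊤)   OUT={e:+; rest ⊤}
  B1:   IN={e:+; rest ⊤}   OUT={a:+, d:+, e:+; rest ⊤}
  B2:   IN={a:+, d:+, e:+; rest ⊤}   OUT={a:+, d:+, e:+; rest ⊤}
  B3:   IN={a:+, d:+; rest ⊤}   OUT={a:-, d:+; rest ⊤}
  B4:   IN={a:-, d:+; rest ⊤}   OUT={a:+, d:+; rest ⊤}
  B5:   IN={a:+, d:+; rest ⊤}   OUT={a:+, d:+; rest ⊤}
  B6:   IN={a:+, d:+; rest ⊤}   OUT={a:+, d:+; rest ⊤}
  B7:   IN={a:+, d:+; rest ⊤}   OUT={a:+, d:+; rest ⊤}
  B8:   IN={a:+, d:+; rest ⊤}   OUT={a:+, d:+; rest ⊤}

Merge at B1: IN[B1] = OUT[B0] = {a: ⊤, b: ⊤, c: ⊤, d: ⊤, e: +, f: ⊤}

Answer: {a: ⊤, b: ⊤, c: ⊤, d: ⊤, e: +, f: ⊤}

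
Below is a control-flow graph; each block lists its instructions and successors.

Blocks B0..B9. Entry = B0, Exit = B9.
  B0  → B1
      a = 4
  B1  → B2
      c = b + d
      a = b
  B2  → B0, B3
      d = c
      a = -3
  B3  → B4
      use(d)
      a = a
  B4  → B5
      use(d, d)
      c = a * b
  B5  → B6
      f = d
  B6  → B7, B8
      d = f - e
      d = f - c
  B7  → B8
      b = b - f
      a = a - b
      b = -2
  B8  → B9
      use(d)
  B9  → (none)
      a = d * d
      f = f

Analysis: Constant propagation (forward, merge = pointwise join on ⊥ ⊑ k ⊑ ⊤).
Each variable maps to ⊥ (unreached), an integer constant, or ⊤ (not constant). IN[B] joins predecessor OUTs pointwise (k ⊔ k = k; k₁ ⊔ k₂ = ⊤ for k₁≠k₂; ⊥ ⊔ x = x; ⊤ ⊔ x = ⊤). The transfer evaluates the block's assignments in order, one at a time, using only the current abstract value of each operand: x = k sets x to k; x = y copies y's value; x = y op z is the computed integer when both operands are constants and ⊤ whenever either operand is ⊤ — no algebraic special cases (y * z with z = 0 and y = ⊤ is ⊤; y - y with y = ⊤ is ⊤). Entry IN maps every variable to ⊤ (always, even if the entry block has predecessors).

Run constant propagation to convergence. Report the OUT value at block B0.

Answer: {a: 4, b: ⊤, c: ⊤, d: ⊤, e: ⊤, f: ⊤}

Trace:
Per-block solution:
  B0: | IN=(all ⊤) | OUT={a:4; rest ⊤}
  B1: | IN={a:4; rest ⊤} | OUT=(all ⊤)
  B2: | IN=(all ⊤) | OUT={a:-3; rest ⊤}
  B3: | IN={a:-3; rest ⊤} | OUT={a:-3; rest ⊤}
  B4: | IN={a:-3; rest ⊤} | OUT={a:-3; rest ⊤}
  B5: | IN={a:-3; rest ⊤} | OUT={a:-3; rest ⊤}
  B6: | IN={a:-3; rest ⊤} | OUT={a:-3; rest ⊤}
  B7: | IN={a:-3; rest ⊤} | OUT={b:-2; rest ⊤}
  B8: | IN=(all ⊤) | OUT=(all ⊤)
  B9: | IN=(all ⊤) | OUT=(all ⊤)

Merge at B0 (entry node, so the boundary value (all ⊤) is joined with the incoming edge(s)): IN[B0] = (all ⊤) ⊔ OUT[B2] = {a: ⊤, b: ⊤, c: ⊤, d: ⊤, e: ⊤, f: ⊤}
Applying B0's transfer function to that IN value gives OUT[B0] (row B0 above).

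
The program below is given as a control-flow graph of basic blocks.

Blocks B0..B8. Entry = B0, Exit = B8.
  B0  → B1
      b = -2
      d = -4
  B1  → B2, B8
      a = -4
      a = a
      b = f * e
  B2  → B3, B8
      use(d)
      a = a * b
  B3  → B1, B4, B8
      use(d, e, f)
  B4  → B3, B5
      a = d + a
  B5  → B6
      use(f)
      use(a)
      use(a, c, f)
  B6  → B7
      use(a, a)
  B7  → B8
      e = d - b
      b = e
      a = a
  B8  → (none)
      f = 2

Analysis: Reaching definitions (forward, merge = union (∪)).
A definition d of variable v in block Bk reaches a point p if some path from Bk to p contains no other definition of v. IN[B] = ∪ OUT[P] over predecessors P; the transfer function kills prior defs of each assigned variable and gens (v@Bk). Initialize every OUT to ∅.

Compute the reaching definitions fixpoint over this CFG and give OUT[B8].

Per-block solution:
  B0:  IN={}  OUT={b@B0, d@B0}
  B1:  IN={a@B2, a@B4, b@B0, b@B1, d@B0}  OUT={a@B1, b@B1, d@B0}
  B2:  IN={a@B1, b@B1, d@B0}  OUT={a@B2, b@B1, d@B0}
  B3:  IN={a@B2, a@B4, b@B1, d@B0}  OUT={a@B2, a@B4, b@B1, d@B0}
  B4:  IN={a@B2, a@B4, b@B1, d@B0}  OUT={a@B4, b@B1, d@B0}
  B5:  IN={a@B4, b@B1, d@B0}  OUT={a@B4, b@B1, d@B0}
  B6:  IN={a@B4, b@B1, d@B0}  OUT={a@B4, b@B1, d@B0}
  B7:  IN={a@B4, b@B1, d@B0}  OUT={a@B7, b@B7, d@B0, e@B7}
  B8:  IN={a@B1, a@B2, a@B4, a@B7, b@B1, b@B7, d@B0, e@B7}  OUT={a@B1, a@B2, a@B4, a@B7, b@B1, b@B7, d@B0, e@B7, f@B8}

Merge at B8: IN[B8] = OUT[B1] ⊔ OUT[B2] ⊔ OUT[B3] ⊔ OUT[B7] = {a@B1, a@B2, a@B4, a@B7, b@B1, b@B7, d@B0, e@B7}
Applying B8's transfer function to that IN value gives OUT[B8] (row B8 above).

Answer: {a@B1, a@B2, a@B4, a@B7, b@B1, b@B7, d@B0, e@B7, f@B8}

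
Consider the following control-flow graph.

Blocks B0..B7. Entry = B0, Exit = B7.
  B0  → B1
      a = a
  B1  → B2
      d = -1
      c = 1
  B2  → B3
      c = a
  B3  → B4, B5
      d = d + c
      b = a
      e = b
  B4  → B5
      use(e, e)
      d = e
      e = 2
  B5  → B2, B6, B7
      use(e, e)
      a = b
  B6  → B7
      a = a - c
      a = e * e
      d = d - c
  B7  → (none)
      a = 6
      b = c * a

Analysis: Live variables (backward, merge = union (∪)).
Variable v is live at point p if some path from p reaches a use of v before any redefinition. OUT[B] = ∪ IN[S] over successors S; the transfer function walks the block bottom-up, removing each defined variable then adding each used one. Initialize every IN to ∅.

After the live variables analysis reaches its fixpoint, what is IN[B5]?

Per-block solution:
  B0:   IN={a}   OUT={a}
  B1:   IN={a}   OUT={a, d}
  B2:   IN={a, d}   OUT={a, c, d}
  B3:   IN={a, c, d}   OUT={b, c, d, e}
  B4:   IN={b, c, e}   OUT={b, c, d, e}
  B5:   IN={b, c, d, e}   OUT={a, c, d, e}
  B6:   IN={a, c, d, e}   OUT={c}
  B7:   IN={c}   OUT={}

Merge at B5: OUT[B5] = IN[B2] ⊔ IN[B6] ⊔ IN[B7] = {a, c, d, e}
Applying B5's transfer function to that OUT value gives IN[B5] (row B5 above).

Answer: {b, c, d, e}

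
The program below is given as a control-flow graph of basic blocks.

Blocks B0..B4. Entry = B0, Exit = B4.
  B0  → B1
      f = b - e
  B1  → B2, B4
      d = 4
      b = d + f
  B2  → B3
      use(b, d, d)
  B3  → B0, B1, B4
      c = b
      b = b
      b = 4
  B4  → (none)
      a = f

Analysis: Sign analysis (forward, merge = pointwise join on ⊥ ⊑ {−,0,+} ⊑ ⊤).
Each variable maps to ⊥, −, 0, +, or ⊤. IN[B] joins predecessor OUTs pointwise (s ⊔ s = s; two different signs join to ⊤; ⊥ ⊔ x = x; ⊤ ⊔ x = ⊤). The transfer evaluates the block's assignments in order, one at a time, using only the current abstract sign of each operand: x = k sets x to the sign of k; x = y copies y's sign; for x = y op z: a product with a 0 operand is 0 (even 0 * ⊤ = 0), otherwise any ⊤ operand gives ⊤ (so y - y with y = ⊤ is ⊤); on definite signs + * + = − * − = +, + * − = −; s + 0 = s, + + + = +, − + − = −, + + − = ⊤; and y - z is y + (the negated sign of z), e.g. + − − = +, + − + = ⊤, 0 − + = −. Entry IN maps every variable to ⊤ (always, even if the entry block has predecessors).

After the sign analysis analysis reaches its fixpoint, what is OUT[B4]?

Converged values:
  B0:  IN=(all ⊤)  OUT=(all ⊤)
  B1:  IN=(all ⊤)  OUT={d:+; rest ⊤}
  B2:  IN={d:+; rest ⊤}  OUT={d:+; rest ⊤}
  B3:  IN={d:+; rest ⊤}  OUT={b:+, d:+; rest ⊤}
  B4:  IN={d:+; rest ⊤}  OUT={d:+; rest ⊤}

Merge at B4: IN[B4] = OUT[B1] ⊔ OUT[B3] = {a: ⊤, b: ⊤, c: ⊤, d: +, e: ⊤, f: ⊤}
Applying B4's transfer function to that IN value gives OUT[B4] (row B4 above).

Answer: {a: ⊤, b: ⊤, c: ⊤, d: +, e: ⊤, f: ⊤}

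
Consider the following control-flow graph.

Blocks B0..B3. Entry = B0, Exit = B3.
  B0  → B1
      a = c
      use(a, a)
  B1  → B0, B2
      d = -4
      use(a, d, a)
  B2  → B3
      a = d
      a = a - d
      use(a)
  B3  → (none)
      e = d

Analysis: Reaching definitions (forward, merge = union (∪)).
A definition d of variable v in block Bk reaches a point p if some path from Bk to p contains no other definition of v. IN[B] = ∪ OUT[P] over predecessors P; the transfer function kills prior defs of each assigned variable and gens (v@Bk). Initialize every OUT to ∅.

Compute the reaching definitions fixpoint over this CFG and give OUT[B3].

Per-block solution:
  B0:  IN={a@B0, d@B1}  OUT={a@B0, d@B1}
  B1:  IN={a@B0, d@B1}  OUT={a@B0, d@B1}
  B2:  IN={a@B0, d@B1}  OUT={a@B2, d@B1}
  B3:  IN={a@B2, d@B1}  OUT={a@B2, d@B1, e@B3}

Merge at B3: IN[B3] = OUT[B2] = {a@B2, d@B1}
Applying B3's transfer function to that IN value gives OUT[B3] (row B3 above).

Answer: {a@B2, d@B1, e@B3}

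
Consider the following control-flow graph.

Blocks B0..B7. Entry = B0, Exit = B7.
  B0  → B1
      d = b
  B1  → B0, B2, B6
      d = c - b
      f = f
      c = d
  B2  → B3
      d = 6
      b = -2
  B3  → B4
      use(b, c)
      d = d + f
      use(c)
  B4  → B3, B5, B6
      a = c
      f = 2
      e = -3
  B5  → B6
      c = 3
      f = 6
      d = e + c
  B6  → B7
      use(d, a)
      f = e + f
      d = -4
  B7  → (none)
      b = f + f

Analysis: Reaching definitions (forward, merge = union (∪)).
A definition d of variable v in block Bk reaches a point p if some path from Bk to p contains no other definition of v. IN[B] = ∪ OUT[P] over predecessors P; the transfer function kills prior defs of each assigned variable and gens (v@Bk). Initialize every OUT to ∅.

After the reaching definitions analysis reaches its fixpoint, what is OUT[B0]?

Answer: {c@B1, d@B0, f@B1}

Trace:
Fixpoint table:
  B0:  IN={c@B1, d@B1, f@B1}  OUT={c@B1, d@B0, f@B1}
  B1:  IN={c@B1, d@B0, f@B1}  OUT={c@B1, d@B1, f@B1}
  B2:  IN={c@B1, d@B1, f@B1}  OUT={b@B2, c@B1, d@B2, f@B1}
  B3:  IN={a@B4, b@B2, c@B1, d@B2, d@B3, e@B4, f@B1, f@B4}  OUT={a@B4, b@B2, c@B1, d@B3, e@B4, f@B1, f@B4}
  B4:  IN={a@B4, b@B2, c@B1, d@B3, e@B4, f@B1, f@B4}  OUT={a@B4, b@B2, c@B1, d@B3, e@B4, f@B4}
  B5:  IN={a@B4, b@B2, c@B1, d@B3, e@B4, f@B4}  OUT={a@B4, b@B2, c@B5, d@B5, e@B4, f@B5}
  B6:  IN={a@B4, b@B2, c@B1, c@B5, d@B1, d@B3, d@B5, e@B4, f@B1, f@B4, f@B5}  OUT={a@B4, b@B2, c@B1, c@B5, d@B6, e@B4, f@B6}
  B7:  IN={a@B4, b@B2, c@B1, c@B5, d@B6, e@B4, f@B6}  OUT={a@B4, b@B7, c@B1, c@B5, d@B6, e@B4, f@B6}

Merge at B0 (entry node, so the boundary value {} is joined with the incoming edge(s)): IN[B0] = {} ⊔ OUT[B1] = {c@B1, d@B1, f@B1}
Applying B0's transfer function to that IN value gives OUT[B0] (row B0 above).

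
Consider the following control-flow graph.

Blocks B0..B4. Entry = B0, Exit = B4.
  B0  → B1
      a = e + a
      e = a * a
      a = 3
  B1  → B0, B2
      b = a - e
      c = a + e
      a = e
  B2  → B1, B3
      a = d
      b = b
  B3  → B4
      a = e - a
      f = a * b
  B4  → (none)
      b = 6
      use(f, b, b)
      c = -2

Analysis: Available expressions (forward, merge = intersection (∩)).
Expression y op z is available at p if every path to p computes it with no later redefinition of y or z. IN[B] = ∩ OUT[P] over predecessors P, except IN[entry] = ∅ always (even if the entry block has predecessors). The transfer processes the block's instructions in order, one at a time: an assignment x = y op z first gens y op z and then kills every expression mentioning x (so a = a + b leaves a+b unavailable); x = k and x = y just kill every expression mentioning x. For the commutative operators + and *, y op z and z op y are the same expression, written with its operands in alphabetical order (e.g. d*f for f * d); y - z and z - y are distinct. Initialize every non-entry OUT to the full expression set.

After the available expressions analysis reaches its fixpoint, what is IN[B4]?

Fixpoint table:
  B0:  IN={}  OUT={}
  B1:  IN={}  OUT={}
  B2:  IN={}  OUT={}
  B3:  IN={}  OUT={a*b}
  B4:  IN={a*b}  OUT={}

Merge at B4: IN[B4] = OUT[B3] = {a*b}

Answer: {a*b}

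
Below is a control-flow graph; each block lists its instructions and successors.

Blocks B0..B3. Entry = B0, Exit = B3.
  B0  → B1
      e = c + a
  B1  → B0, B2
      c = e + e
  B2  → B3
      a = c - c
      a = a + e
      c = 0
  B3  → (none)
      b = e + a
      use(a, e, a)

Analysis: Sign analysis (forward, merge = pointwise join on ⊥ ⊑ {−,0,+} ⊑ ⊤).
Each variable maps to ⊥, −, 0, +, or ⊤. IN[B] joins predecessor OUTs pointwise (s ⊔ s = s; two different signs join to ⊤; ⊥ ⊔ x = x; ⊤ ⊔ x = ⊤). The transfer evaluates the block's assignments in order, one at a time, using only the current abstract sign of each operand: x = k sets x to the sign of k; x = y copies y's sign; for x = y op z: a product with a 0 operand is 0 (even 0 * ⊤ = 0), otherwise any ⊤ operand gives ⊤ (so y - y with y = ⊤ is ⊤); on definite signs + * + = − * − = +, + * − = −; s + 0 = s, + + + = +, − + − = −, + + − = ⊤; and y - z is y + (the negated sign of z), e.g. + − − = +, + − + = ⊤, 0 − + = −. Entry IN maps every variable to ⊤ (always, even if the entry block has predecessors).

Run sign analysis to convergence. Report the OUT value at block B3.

Fixpoint table:
  B0: | IN=(all ⊤) | OUT=(all ⊤)
  B1: | IN=(all ⊤) | OUT=(all ⊤)
  B2: | IN=(all ⊤) | OUT={c:0; rest ⊤}
  B3: | IN={c:0; rest ⊤} | OUT={c:0; rest ⊤}

Merge at B3: IN[B3] = OUT[B2] = {a: ⊤, b: ⊤, c: 0, d: ⊤, e: ⊤, f: ⊤}
Applying B3's transfer function to that IN value gives OUT[B3] (row B3 above).

Answer: {a: ⊤, b: ⊤, c: 0, d: ⊤, e: ⊤, f: ⊤}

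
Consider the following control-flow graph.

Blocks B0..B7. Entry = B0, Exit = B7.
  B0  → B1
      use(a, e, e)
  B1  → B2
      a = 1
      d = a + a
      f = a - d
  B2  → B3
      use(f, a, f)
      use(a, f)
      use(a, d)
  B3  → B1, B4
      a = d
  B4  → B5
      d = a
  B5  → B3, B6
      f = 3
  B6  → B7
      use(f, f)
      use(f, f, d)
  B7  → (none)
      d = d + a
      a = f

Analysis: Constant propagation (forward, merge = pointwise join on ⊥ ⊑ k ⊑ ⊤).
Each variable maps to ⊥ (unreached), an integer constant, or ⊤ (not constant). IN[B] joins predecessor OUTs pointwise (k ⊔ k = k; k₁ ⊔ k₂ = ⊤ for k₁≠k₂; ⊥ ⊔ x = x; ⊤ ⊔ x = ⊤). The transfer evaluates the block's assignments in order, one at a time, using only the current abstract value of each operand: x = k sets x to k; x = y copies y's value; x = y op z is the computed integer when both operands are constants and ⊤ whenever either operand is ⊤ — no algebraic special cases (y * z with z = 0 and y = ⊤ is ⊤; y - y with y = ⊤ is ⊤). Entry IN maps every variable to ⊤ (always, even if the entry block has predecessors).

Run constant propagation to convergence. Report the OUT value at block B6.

Answer: {a: 2, b: ⊤, c: ⊤, d: 2, e: ⊤, f: 3}

Working:
Fixpoint table:
  B0:  IN=(all ⊤)  OUT=(all ⊤)
  B1:  IN=(all ⊤)  OUT={a:1, d:2, f:-1; rest ⊤}
  B2:  IN={a:1, d:2, f:-1; rest ⊤}  OUT={a:1, d:2, f:-1; rest ⊤}
  B3:  IN={d:2; rest ⊤}  OUT={a:2, d:2; rest ⊤}
  B4:  IN={a:2, d:2; rest ⊤}  OUT={a:2, d:2; rest ⊤}
  B5:  IN={a:2, d:2; rest ⊤}  OUT={a:2, d:2, f:3; rest ⊤}
  B6:  IN={a:2, d:2, f:3; rest ⊤}  OUT={a:2, d:2, f:3; rest ⊤}
  B7:  IN={a:2, d:2, f:3; rest ⊤}  OUT={a:3, d:4, f:3; rest ⊤}

Merge at B6: IN[B6] = OUT[B5] = {a: 2, b: ⊤, c: ⊤, d: 2, e: ⊤, f: 3}
Applying B6's transfer function to that IN value gives OUT[B6] (row B6 above).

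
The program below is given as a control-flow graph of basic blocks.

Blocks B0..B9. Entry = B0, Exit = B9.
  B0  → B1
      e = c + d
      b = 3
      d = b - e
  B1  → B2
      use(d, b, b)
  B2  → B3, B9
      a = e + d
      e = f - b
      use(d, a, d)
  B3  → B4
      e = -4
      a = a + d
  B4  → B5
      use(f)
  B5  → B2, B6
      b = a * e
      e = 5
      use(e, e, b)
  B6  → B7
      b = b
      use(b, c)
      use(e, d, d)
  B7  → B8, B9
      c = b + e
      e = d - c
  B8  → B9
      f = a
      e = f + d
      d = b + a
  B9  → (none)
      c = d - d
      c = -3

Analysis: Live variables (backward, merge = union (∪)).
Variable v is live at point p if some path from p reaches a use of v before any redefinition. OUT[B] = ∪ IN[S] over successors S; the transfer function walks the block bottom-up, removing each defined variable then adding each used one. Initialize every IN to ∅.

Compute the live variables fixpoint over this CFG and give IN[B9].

Answer: {d}

Working:
Fixpoint table:
  B0:  IN={c, d, f}  OUT={b, c, d, e, f}
  B1:  IN={b, c, d, e, f}  OUT={b, c, d, e, f}
  B2:  IN={b, c, d, e, f}  OUT={a, c, d, f}
  B3:  IN={a, c, d, f}  OUT={a, c, d, e, f}
  B4:  IN={a, c, d, e, f}  OUT={a, c, d, e, f}
  B5:  IN={a, c, d, e, f}  OUT={a, b, c, d, e, f}
  B6:  IN={a, b, c, d, e}  OUT={a, b, d, e}
  B7:  IN={a, b, d, e}  OUT={a, b, d}
  B8:  IN={a, b, d}  OUT={d}
  B9:  IN={d}  OUT={}

B9 is the boundary node: OUT[B9] = {}
Applying B9's transfer function to that OUT value gives IN[B9] (row B9 above).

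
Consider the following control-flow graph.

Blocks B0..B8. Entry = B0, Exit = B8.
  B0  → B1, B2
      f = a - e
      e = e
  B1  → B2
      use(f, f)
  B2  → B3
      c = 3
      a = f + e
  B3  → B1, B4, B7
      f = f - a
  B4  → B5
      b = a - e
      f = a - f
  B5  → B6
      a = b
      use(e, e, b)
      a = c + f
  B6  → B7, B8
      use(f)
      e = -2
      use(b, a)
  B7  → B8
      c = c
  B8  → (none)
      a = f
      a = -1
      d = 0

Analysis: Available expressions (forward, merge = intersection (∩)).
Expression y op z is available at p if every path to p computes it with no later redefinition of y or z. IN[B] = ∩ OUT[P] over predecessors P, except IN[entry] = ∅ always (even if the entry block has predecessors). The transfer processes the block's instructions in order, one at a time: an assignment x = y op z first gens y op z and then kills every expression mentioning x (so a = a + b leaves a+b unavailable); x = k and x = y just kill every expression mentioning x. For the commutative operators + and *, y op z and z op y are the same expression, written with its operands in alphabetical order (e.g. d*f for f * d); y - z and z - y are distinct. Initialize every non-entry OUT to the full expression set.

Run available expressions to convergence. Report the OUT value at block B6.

Answer: {c+f}

Working:
Fixpoint table:
  B0:   IN={}   OUT={}
  B1:   IN={}   OUT={}
  B2:   IN={}   OUT={e+f}
  B3:   IN={e+f}   OUT={}
  B4:   IN={}   OUT={a-e}
  B5:   IN={a-e}   OUT={c+f}
  B6:   IN={c+f}   OUT={c+f}
  B7:   IN={}   OUT={}
  B8:   IN={}   OUT={}

Merge at B6: IN[B6] = OUT[B5] = {c+f}
Applying B6's transfer function to that IN value gives OUT[B6] (row B6 above).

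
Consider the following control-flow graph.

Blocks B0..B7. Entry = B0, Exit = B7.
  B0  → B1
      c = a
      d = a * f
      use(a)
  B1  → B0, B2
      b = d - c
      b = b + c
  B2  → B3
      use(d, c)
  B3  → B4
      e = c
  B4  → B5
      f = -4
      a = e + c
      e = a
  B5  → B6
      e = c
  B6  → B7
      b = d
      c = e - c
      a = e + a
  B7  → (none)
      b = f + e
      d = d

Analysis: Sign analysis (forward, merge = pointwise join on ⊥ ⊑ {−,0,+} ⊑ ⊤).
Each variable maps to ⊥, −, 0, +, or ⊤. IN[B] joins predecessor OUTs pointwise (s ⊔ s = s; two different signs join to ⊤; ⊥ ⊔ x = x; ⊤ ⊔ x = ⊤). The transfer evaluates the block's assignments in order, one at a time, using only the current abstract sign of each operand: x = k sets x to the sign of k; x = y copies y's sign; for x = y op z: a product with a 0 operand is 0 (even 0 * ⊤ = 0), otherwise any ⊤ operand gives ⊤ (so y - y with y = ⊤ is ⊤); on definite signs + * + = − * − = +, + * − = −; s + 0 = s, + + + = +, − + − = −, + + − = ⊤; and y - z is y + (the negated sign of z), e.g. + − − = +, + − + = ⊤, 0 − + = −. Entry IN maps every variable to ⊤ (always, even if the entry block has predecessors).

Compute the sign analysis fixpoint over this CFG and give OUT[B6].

Fixpoint table:
  B0:  IN=(all ⊤)  OUT=(all ⊤)
  B1:  IN=(all ⊤)  OUT=(all ⊤)
  B2:  IN=(all ⊤)  OUT=(all ⊤)
  B3:  IN=(all ⊤)  OUT=(all ⊤)
  B4:  IN=(all ⊤)  OUT={f:-; rest ⊤}
  B5:  IN={f:-; rest ⊤}  OUT={f:-; rest ⊤}
  B6:  IN={f:-; rest ⊤}  OUT={f:-; rest ⊤}
  B7:  IN={f:-; rest ⊤}  OUT={f:-; rest ⊤}

Merge at B6: IN[B6] = OUT[B5] = {a: ⊤, b: ⊤, c: ⊤, d: ⊤, e: ⊤, f: -}
Applying B6's transfer function to that IN value gives OUT[B6] (row B6 above).

Answer: {a: ⊤, b: ⊤, c: ⊤, d: ⊤, e: ⊤, f: -}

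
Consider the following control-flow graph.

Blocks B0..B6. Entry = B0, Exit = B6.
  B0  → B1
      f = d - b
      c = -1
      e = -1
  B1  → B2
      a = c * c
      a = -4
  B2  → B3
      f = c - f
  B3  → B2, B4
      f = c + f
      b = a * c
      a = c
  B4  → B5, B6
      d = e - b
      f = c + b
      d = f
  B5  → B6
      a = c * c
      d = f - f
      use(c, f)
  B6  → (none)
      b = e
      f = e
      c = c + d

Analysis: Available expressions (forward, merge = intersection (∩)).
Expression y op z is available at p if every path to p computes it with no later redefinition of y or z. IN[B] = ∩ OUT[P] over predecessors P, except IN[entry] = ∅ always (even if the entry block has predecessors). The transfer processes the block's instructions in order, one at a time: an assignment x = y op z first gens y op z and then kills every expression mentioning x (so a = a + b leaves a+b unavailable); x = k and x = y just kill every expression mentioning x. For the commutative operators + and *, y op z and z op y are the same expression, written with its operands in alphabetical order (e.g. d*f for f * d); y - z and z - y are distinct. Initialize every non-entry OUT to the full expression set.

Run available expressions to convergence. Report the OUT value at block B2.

Per-block solution:
  B0: | IN={} | OUT={d-b}
  B1: | IN={d-b} | OUT={c*c, d-b}
  B2: | IN={c*c} | OUT={c*c}
  B3: | IN={c*c} | OUT={c*c}
  B4: | IN={c*c} | OUT={b+c, c*c, e-b}
  B5: | IN={b+c, c*c, e-b} | OUT={b+c, c*c, e-b, f-f}
  B6: | IN={b+c, c*c, e-b} | OUT={}

Merge at B2: IN[B2] = OUT[B1] ∩ OUT[B3] = {c*c}
Applying B2's transfer function to that IN value gives OUT[B2] (row B2 above).

Answer: {c*c}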